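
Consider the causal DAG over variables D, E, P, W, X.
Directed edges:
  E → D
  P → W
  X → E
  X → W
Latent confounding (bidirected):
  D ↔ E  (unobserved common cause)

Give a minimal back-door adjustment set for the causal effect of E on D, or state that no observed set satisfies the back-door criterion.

desc(E)\{E}={D}; candidates ⊆ {P,W,X}.
E↔D: latent back-door arc(s) into E.
size 0: {}; under {} E still reaches {D,W,X} ∋ D.
size 1: {P}, {W}, {X}; under {P} E still reaches {D,W,X} ∋ D.
size 2: {P,W}, {P,X}, {W,X}; under {P,W} E still reaches {D,X} ∋ D.
E↔D cannot be blocked by any observed set — no back-door set.

E→D: no observed back-door set.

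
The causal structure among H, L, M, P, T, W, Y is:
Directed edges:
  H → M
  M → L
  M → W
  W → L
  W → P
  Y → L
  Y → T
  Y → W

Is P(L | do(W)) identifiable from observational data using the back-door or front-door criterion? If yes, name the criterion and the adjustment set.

P(L|do(W)): backdoor, adjust for {M, Y}.

desc(W)\{W}={L,P}; candidates ⊆ {H,M,T,Y}.
size 0: {}; under {} W still reaches {H,L,M,T,Y} ∋ L.
size 1: {H}, {M}, {T} …(+1); under {H} W still reaches {L,M,T,Y} ∋ L.
{M,Y}: W⊥L given {M,Y} in G with W→· removed — back-door holds.
P(L|do(W)) = Σ_{M,Y} P(L|W,M,Y)·P(M,Y).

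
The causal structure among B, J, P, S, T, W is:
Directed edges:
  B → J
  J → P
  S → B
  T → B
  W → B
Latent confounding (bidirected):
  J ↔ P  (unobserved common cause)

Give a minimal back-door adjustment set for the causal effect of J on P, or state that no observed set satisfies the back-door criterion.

J→P: no observed back-door set.

desc(J)\{J}={P}; candidates ⊆ {B,S,T,W}.
J↔P: latent back-door arc(s) into J.
size 0: {}; under {} J still reaches {B,P,S,T,W} ∋ P.
size 1: {B}, {S}, {T} …(+1); under {B} J still reaches {P} ∋ P.
size 2: {B,S}, {B,T}, {B,W} …(+3); under {B,S} J still reaches {P} ∋ P.
J↔P cannot be blocked by any observed set — no back-door set.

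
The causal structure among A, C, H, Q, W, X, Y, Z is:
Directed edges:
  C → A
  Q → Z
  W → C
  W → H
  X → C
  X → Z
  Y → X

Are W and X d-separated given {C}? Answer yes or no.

Bayes-Ball from W | {C} reaches {H,X,Y,Z}.
X ∈ reach(W|{C}) ⇒ W ⊥̸ X | {C}.

No — W and X are d-connected given {C}.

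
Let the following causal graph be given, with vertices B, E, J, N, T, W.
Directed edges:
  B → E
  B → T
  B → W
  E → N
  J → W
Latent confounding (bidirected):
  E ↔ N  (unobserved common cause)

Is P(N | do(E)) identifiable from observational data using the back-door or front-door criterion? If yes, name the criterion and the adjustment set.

P(N|do(E)): not identifiable (no BD/FD set).

desc(E)\{E}={N}; candidates ⊆ {B,J,T,W}.
E↔N: latent back-door arc(s) into E.
size 0: {}; under {} E still reaches {B,N,T,W} ∋ N.
size 1: {B}, {J}, {T} …(+1); under {B} E still reaches {N} ∋ N.
size 2: {B,J}, {B,T}, {B,W} …(+3); under {B,J} E still reaches {N} ∋ N.
E↔N cannot be blocked by any observed set — no back-door set.
No mediator lies on a directed E→…→N path.
Neither criterion identifies P(N|do(E)) in this graph.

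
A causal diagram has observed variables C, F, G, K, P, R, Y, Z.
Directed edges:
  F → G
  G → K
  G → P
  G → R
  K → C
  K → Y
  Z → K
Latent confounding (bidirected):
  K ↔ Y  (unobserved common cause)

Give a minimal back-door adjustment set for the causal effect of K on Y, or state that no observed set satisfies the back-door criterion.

K→Y: no observed back-door set.

desc(K)\{K}={C,Y}; candidates ⊆ {F,G,P,R,Z}.
K↔Y: latent back-door arc(s) into K.
size 0: {}; under {} K still reaches {F,G,P,R,Y,Z} ∋ Y.
size 1: {F}, {G}, {P} …(+2); under {F} K still reaches {G,P,R,Y,Z} ∋ Y.
size 2: {F,G}, {F,P}, {F,R} …(+7); under {F,G} K still reaches {Y,Z} ∋ Y.
K↔Y cannot be blocked by any observed set — no back-door set.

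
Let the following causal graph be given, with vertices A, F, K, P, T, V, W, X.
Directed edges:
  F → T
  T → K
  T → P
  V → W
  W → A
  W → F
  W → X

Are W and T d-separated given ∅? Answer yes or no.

No — W and T are d-connected given ∅.

Bayes-Ball from W | ∅ reaches {A,F,K,P,T,V,X}.
T ∈ reach(W|∅) ⇒ W ⊥̸ T | ∅.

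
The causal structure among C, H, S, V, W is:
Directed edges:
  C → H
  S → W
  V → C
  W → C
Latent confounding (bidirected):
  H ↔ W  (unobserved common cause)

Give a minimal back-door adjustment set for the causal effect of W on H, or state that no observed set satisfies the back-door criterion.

W→H: no observed back-door set.

desc(W)\{W}={C,H}; candidates ⊆ {S,V}.
W↔H: latent back-door arc(s) into W.
size 0: {}; under {} W still reaches {H,S} ∋ H.
size 1: {S}, {V}; under {S} W still reaches {H} ∋ H.
size 2: {S,V}; under {S,V} W still reaches {H} ∋ H.
W↔H cannot be blocked by any observed set — no back-door set.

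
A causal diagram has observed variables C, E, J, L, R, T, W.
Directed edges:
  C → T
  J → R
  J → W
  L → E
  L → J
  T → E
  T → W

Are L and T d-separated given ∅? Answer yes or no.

Yes — L ⊥ T | ∅.

Bayes-Ball from L | ∅ reaches {E,J,R,W}.
T ∉ reach(L|∅) ⇒ L ⊥ T | ∅.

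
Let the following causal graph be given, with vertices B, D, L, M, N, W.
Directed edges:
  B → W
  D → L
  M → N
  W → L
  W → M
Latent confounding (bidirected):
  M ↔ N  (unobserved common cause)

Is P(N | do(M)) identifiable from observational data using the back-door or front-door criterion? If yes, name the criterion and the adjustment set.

desc(M)\{M}={N}; candidates ⊆ {B,D,L,W}.
M↔N: latent back-door arc(s) into M.
size 0: {}; under {} M still reaches {B,L,N,W} ∋ N.
size 1: {B}, {D}, {L} …(+1); under {B} M still reaches {L,N,W} ∋ N.
size 2: {B,D}, {B,L}, {B,W} …(+3); under {B,D} M still reaches {L,N,W} ∋ N.
M↔N cannot be blocked by any observed set — no back-door set.
No mediator lies on a directed M→…→N path.
Neither criterion identifies P(N|do(M)) in this graph.

P(N|do(M)): not identifiable (no BD/FD set).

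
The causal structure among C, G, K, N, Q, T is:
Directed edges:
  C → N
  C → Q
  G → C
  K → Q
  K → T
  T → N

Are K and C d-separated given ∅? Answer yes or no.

Yes — K ⊥ C | ∅.

Bayes-Ball from K | ∅ reaches {N,Q,T}.
C ∉ reach(K|∅) ⇒ K ⊥ C | ∅.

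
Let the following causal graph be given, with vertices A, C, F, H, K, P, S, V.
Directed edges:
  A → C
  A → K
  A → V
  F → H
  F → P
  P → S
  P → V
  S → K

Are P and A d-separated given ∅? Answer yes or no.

Bayes-Ball from P | ∅ reaches {F,H,K,S,V}.
A ∉ reach(P|∅) ⇒ P ⊥ A | ∅.

Yes — P ⊥ A | ∅.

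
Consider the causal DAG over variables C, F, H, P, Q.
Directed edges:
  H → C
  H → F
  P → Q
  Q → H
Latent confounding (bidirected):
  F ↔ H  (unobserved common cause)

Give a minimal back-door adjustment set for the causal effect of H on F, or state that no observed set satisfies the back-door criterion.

H→F: no observed back-door set.

desc(H)\{H}={C,F}; candidates ⊆ {P,Q}.
H↔F: latent back-door arc(s) into H.
size 0: {}; under {} H still reaches {F,P,Q} ∋ F.
size 1: {P}, {Q}; under {P} H still reaches {F,Q} ∋ F.
size 2: {P,Q}; under {P,Q} H still reaches {F} ∋ F.
H↔F cannot be blocked by any observed set — no back-door set.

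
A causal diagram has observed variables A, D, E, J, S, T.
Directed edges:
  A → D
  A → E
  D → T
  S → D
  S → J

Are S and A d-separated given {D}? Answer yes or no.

No — S and A are d-connected given {D}.

Bayes-Ball from S | {D} reaches {A,E,J}.
A ∈ reach(S|{D}) ⇒ S ⊥̸ A | {D}.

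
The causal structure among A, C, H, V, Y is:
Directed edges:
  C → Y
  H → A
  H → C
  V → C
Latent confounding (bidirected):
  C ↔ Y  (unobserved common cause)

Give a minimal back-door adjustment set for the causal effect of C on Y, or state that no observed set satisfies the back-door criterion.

desc(C)\{C}={Y}; candidates ⊆ {A,H,V}.
C↔Y: latent back-door arc(s) into C.
size 0: {}; under {} C still reaches {A,H,V,Y} ∋ Y.
size 1: {A}, {H}, {V}; under {A} C still reaches {H,V,Y} ∋ Y.
size 2: {A,H}, {A,V}, {H,V}; under {A,H} C still reaches {V,Y} ∋ Y.
C↔Y cannot be blocked by any observed set — no back-door set.

C→Y: no observed back-door set.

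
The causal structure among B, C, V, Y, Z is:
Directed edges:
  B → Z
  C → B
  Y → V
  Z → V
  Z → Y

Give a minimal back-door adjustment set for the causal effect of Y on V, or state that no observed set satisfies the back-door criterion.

Y→V: minimal back-door set {Z}.

desc(Y)\{Y}={V}; candidates ⊆ {B,C,Z}.
size 0: {}; under {} Y still reaches {B,C,V,Z} ∋ V.
{Z}: Y⊥V given {Z} in G with Y→· removed — back-door holds.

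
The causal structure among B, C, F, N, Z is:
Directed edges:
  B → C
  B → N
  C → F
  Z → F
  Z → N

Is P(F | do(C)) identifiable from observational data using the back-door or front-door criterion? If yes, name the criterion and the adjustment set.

P(F|do(C)): backdoor, adjust for ∅.

desc(C)\{C}={F}; candidates ⊆ {B,N,Z}.
∅: C⊥F given ∅ in G with C→· removed — back-door holds.
P(F|do(C)) = P(F|C) — no adjustment needed.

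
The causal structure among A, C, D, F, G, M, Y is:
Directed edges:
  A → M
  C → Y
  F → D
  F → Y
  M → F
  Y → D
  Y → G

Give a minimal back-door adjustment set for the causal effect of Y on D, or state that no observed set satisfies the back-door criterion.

Y→D: minimal back-door set {F}.

desc(Y)\{Y}={D,G}; candidates ⊆ {A,C,F,M}.
size 0: {}; under {} Y still reaches {A,C,D,F,M} ∋ D.
{F}: Y⊥D given {F} in G with Y→· removed — back-door holds.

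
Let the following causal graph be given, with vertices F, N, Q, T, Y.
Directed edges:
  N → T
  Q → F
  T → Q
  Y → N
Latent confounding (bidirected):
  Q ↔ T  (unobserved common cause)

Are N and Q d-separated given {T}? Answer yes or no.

Bayes-Ball from N | {T} reaches {F,Q,Y}.
Q ∈ reach(N|{T}) ⇒ N ⊥̸ Q | {T}.

No — N and Q are d-connected given {T}.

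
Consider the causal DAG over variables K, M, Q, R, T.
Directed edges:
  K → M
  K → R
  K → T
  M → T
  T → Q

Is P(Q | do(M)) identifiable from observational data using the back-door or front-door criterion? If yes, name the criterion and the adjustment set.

desc(M)\{M}={Q,T}; candidates ⊆ {K,R}.
size 0: {}; under {} M still reaches {K,Q,R,T} ∋ Q.
{K}: M⊥Q given {K} in G with M→· removed — back-door holds.
P(Q|do(M)) = Σ_{K} P(Q|M,K)·P(K).

P(Q|do(M)): backdoor, adjust for {K}.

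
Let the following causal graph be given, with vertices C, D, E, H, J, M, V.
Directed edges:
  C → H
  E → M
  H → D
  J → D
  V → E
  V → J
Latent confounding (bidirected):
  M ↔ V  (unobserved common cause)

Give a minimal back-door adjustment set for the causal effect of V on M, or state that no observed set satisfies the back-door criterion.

desc(V)\{V}={D,E,J,M}; candidates ⊆ {C,H}.
V↔M: latent back-door arc(s) into V.
size 0: {}; under {} V still reaches {M} ∋ M.
size 1: {C}, {H}; under {C} V still reaches {M} ∋ M.
size 2: {C,H}; under {C,H} V still reaches {M} ∋ M.
V↔M cannot be blocked by any observed set — no back-door set.

V→M: no observed back-door set.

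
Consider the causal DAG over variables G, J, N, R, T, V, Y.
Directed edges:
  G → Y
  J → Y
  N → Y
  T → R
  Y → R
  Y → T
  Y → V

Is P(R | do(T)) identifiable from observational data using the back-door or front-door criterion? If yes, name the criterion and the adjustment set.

desc(T)\{T}={R}; candidates ⊆ {G,J,N,V,Y}.
size 0: {}; under {} T still reaches {G,J,N,R,V,Y} ∋ R.
{Y}: T⊥R given {Y} in G with T→· removed — back-door holds.
P(R|do(T)) = Σ_{Y} P(R|T,Y)·P(Y).

P(R|do(T)): backdoor, adjust for {Y}.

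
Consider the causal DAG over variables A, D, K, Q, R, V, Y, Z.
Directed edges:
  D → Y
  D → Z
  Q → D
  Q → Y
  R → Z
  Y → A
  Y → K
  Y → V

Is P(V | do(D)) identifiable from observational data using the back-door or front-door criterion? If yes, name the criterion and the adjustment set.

desc(D)\{D}={A,K,V,Y,Z}; candidates ⊆ {Q,R}.
size 0: {}; under {} D still reaches {A,K,Q,V,Y} ∋ V.
{Q}: D⊥V given {Q} in G with D→· removed — back-door holds.
P(V|do(D)) = Σ_{Q} P(V|D,Q)·P(Q).

P(V|do(D)): backdoor, adjust for {Q}.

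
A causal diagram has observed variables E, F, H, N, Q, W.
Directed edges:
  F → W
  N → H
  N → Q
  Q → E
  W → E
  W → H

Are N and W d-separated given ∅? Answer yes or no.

Yes — N ⊥ W | ∅.

Bayes-Ball from N | ∅ reaches {E,H,Q}.
W ∉ reach(N|∅) ⇒ N ⊥ W | ∅.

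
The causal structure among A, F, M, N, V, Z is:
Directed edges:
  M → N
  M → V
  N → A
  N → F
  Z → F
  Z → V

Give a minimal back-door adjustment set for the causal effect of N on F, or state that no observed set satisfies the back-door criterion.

desc(N)\{N}={A,F}; candidates ⊆ {M,V,Z}.
∅: N⊥F given ∅ in G with N→· removed — back-door holds.

N→F: minimal back-door set ∅.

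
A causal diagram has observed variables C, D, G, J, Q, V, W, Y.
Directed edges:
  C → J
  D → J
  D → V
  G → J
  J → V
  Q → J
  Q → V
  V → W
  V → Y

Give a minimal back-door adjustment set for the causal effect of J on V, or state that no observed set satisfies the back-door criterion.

J→V: minimal back-door set {D, Q}.

desc(J)\{J}={V,W,Y}; candidates ⊆ {C,D,G,Q}.
size 0: {}; under {} J still reaches {C,D,G,Q,V,W,Y} ∋ V.
size 1: {C}, {D}, {G} …(+1); under {C} J still reaches {D,G,Q,V,W,Y} ∋ V.
{D,Q}: J⊥V given {D,Q} in G with J→· removed — back-door holds.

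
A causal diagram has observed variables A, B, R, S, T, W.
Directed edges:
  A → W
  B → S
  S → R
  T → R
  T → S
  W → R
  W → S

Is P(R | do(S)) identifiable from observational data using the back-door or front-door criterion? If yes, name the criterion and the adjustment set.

desc(S)\{S}={R}; candidates ⊆ {A,B,T,W}.
size 0: {}; under {} S still reaches {A,B,R,T,W} ∋ R.
size 1: {A}, {B}, {T} …(+1); under {A} S still reaches {B,R,T,W} ∋ R.
{T,W}: S⊥R given {T,W} in G with S→· removed — back-door holds.
P(R|do(S)) = Σ_{T,W} P(R|S,T,W)·P(T,W).

P(R|do(S)): backdoor, adjust for {T, W}.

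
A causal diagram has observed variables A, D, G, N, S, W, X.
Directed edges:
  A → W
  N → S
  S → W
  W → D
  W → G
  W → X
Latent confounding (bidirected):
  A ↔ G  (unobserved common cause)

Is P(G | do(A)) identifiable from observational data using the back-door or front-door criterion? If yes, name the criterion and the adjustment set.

desc(A)\{A}={D,G,W,X}; candidates ⊆ {N,S}.
A↔G: latent back-door arc(s) into A.
size 0: {}; under {} A still reaches {G} ∋ G.
size 1: {N}, {S}; under {N} A still reaches {G} ∋ G.
size 2: {N,S}; under {N,S} A still reaches {G} ∋ G.
A↔G cannot be blocked by any observed set — no back-door set.
{W}: (i) intercepts every directed A→G path; (ii) no back-door A→{W}; (iii) {A} blocks every back-door {W}→G. Front-door holds.
P(G|do(A)) = Σ_{W} P(W|A) Σ_{A'} P(G|W,A')P(A').

P(G|do(A)): frontdoor, adjust for {W}.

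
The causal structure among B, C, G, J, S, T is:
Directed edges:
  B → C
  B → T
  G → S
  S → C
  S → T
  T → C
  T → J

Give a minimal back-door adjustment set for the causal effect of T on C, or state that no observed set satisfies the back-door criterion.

desc(T)\{T}={C,J}; candidates ⊆ {B,G,S}.
size 0: {}; under {} T still reaches {B,C,G,S} ∋ C.
size 1: {B}, {G}, {S}; under {B} T still reaches {C,G,S} ∋ C.
{B,S}: T⊥C given {B,S} in G with T→· removed — back-door holds.

T→C: minimal back-door set {B, S}.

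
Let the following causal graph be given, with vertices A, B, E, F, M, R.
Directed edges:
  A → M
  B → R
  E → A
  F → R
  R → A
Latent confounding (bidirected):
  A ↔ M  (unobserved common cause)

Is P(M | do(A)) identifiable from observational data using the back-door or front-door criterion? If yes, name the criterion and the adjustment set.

desc(A)\{A}={M}; candidates ⊆ {B,E,F,R}.
A↔M: latent back-door arc(s) into A.
size 0: {}; under {} A still reaches {B,E,F,M,R} ∋ M.
size 1: {B}, {E}, {F} …(+1); under {B} A still reaches {E,F,M,R} ∋ M.
size 2: {B,E}, {B,F}, {B,R} …(+3); under {B,E} A still reaches {F,M,R} ∋ M.
A↔M cannot be blocked by any observed set — no back-door set.
No mediator lies on a directed A→…→M path.
Neither criterion identifies P(M|do(A)) in this graph.

P(M|do(A)): not identifiable (no BD/FD set).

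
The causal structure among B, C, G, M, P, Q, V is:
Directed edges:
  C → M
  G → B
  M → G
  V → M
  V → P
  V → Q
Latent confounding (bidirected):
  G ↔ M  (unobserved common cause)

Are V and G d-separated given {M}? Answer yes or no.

No — V and G are d-connected given {M}.

Bayes-Ball from V | {M} reaches {B,C,G,P,Q}.
G ∈ reach(V|{M}) ⇒ V ⊥̸ G | {M}.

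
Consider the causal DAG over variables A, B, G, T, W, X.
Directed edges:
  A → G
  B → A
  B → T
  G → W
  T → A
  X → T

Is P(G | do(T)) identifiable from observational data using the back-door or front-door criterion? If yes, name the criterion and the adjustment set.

desc(T)\{T}={A,G,W}; candidates ⊆ {B,X}.
size 0: {}; under {} T still reaches {A,B,G,W,X} ∋ G.
{B}: T⊥G given {B} in G with T→· removed — back-door holds.
P(G|do(T)) = Σ_{B} P(G|T,B)·P(B).

P(G|do(T)): backdoor, adjust for {B}.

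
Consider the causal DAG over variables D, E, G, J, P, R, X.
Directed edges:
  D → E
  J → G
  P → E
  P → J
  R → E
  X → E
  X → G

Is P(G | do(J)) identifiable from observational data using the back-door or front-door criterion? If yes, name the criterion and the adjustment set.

P(G|do(J)): backdoor, adjust for ∅.

desc(J)\{J}={G}; candidates ⊆ {D,E,P,R,X}.
∅: J⊥G given ∅ in G with J→· removed — back-door holds.
P(G|do(J)) = P(G|J) — no adjustment needed.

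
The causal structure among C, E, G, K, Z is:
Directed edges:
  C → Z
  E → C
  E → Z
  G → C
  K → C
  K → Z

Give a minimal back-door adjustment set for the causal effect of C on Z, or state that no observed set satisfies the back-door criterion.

C→Z: minimal back-door set {E, K}.

desc(C)\{C}={Z}; candidates ⊆ {E,G,K}.
size 0: {}; under {} C still reaches {E,G,K,Z} ∋ Z.
size 1: {E}, {G}, {K}; under {E} C still reaches {G,K,Z} ∋ Z.
{E,K}: C⊥Z given {E,K} in G with C→· removed — back-door holds.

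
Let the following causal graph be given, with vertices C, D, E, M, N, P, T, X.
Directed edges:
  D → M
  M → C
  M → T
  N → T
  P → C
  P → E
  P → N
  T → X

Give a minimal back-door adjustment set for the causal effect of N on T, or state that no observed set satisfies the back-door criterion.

N→T: minimal back-door set ∅.

desc(N)\{N}={T,X}; candidates ⊆ {C,D,E,M,P}.
∅: N⊥T given ∅ in G with N→· removed — back-door holds.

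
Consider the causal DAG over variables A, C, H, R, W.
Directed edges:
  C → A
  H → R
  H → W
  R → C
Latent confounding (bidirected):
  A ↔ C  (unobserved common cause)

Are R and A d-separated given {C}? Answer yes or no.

Bayes-Ball from R | {C} reaches {A,H,W}.
A ∈ reach(R|{C}) ⇒ R ⊥̸ A | {C}.

No — R and A are d-connected given {C}.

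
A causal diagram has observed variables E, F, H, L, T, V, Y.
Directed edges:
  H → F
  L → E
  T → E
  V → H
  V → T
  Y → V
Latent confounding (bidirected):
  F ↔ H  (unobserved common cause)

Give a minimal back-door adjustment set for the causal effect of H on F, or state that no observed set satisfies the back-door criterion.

desc(H)\{H}={F}; candidates ⊆ {E,L,T,V,Y}.
H↔F: latent back-door arc(s) into H.
size 0: {}; under {} H still reaches {E,F,T,V,Y} ∋ F.
size 1: {E}, {L}, {T} …(+2); under {E} H still reaches {F,L,T,V,Y} ∋ F.
size 2: {E,L}, {E,T}, {E,V} …(+7); under {E,L} H still reaches {F,T,V,Y} ∋ F.
H↔F cannot be blocked by any observed set — no back-door set.

H→F: no observed back-door set.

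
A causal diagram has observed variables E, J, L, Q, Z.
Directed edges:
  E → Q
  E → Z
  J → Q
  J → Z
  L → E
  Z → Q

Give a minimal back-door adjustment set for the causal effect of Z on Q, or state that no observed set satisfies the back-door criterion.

desc(Z)\{Z}={Q}; candidates ⊆ {E,J,L}.
size 0: {}; under {} Z still reaches {E,J,L,Q} ∋ Q.
size 1: {E}, {J}, {L}; under {E} Z still reaches {J,Q} ∋ Q.
{E,J}: Z⊥Q given {E,J} in G with Z→· removed — back-door holds.

Z→Q: minimal back-door set {E, J}.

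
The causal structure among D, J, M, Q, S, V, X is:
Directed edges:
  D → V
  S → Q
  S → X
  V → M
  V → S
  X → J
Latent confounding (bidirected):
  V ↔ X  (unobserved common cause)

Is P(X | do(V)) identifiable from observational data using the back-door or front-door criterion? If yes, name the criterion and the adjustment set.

P(X|do(V)): frontdoor, adjust for {S}.

desc(V)\{V}={J,M,Q,S,X}; candidates ⊆ {D}.
V↔X: latent back-door arc(s) into V.
size 0: {}; under {} V still reaches {D,J,X} ∋ X.
size 1: {D}; under {D} V still reaches {J,X} ∋ X.
V↔X cannot be blocked by any observed set — no back-door set.
{S}: (i) intercepts every directed V→X path; (ii) no back-door V→{S}; (iii) {V} blocks every back-door {S}→X. Front-door holds.
P(X|do(V)) = Σ_{S} P(S|V) Σ_{V'} P(X|S,V')P(V').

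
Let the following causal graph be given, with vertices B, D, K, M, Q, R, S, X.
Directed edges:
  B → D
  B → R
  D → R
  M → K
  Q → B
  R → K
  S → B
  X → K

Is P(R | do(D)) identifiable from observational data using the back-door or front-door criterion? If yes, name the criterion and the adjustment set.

desc(D)\{D}={K,R}; candidates ⊆ {B,M,Q,S,X}.
size 0: {}; under {} D still reaches {B,K,Q,R,S} ∋ R.
{B}: D⊥R given {B} in G with D→· removed — back-door holds.
P(R|do(D)) = Σ_{B} P(R|D,B)·P(B).

P(R|do(D)): backdoor, adjust for {B}.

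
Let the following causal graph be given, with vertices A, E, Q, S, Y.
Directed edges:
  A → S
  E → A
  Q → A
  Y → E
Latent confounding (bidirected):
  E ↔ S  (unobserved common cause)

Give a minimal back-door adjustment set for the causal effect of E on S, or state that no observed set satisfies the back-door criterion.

E→S: no observed back-door set.

desc(E)\{E}={A,S}; candidates ⊆ {Q,Y}.
E↔S: latent back-door arc(s) into E.
size 0: {}; under {} E still reaches {S,Y} ∋ S.
size 1: {Q}, {Y}; under {Q} E still reaches {S,Y} ∋ S.
size 2: {Q,Y}; under {Q,Y} E still reaches {S} ∋ S.
E↔S cannot be blocked by any observed set — no back-door set.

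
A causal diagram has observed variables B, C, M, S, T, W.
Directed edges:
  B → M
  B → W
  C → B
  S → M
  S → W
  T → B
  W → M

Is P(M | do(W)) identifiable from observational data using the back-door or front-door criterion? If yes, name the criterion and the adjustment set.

desc(W)\{W}={M}; candidates ⊆ {B,C,S,T}.
size 0: {}; under {} W still reaches {B,C,M,S,T} ∋ M.
size 1: {B}, {C}, {S} …(+1); under {B} W still reaches {M,S} ∋ M.
{B,S}: W⊥M given {B,S} in G with W→· removed — back-door holds.
P(M|do(W)) = Σ_{B,S} P(M|W,B,S)·P(B,S).

P(M|do(W)): backdoor, adjust for {B, S}.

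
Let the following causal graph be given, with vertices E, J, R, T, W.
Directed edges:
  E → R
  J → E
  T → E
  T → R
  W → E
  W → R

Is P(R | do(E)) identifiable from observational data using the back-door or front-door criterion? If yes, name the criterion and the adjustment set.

desc(E)\{E}={R}; candidates ⊆ {J,T,W}.
size 0: {}; under {} E still reaches {J,R,T,W} ∋ R.
size 1: {J}, {T}, {W}; under {J} E still reaches {R,T,W} ∋ R.
{T,W}: E⊥R given {T,W} in G with E→· removed — back-door holds.
P(R|do(E)) = Σ_{T,W} P(R|E,T,W)·P(T,W).

P(R|do(E)): backdoor, adjust for {T, W}.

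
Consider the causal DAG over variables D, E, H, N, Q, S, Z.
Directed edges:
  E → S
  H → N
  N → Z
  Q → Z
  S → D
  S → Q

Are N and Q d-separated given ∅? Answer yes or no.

Bayes-Ball from N | ∅ reaches {H,Z}.
Q ∉ reach(N|∅) ⇒ N ⊥ Q | ∅.

Yes — N ⊥ Q | ∅.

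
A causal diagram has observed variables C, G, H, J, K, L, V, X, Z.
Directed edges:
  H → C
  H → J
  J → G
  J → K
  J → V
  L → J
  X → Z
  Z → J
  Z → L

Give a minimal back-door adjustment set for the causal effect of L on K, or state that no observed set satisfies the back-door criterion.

desc(L)\{L}={G,J,K,V}; candidates ⊆ {C,H,X,Z}.
size 0: {}; under {} L still reaches {G,J,K,V,X,Z} ∋ K.
{Z}: L⊥K given {Z} in G with L→· removed — back-door holds.

L→K: minimal back-door set {Z}.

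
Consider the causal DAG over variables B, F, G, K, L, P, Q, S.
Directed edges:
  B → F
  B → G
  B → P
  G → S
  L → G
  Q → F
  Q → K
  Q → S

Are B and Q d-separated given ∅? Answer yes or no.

Yes — B ⊥ Q | ∅.

Bayes-Ball from B | ∅ reaches {F,G,P,S}.
Q ∉ reach(B|∅) ⇒ B ⊥ Q | ∅.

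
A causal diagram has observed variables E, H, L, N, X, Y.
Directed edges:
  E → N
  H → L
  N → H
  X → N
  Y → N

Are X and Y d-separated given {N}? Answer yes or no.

Bayes-Ball from X | {N} reaches {E,Y}.
Y ∈ reach(X|{N}) ⇒ X ⊥̸ Y | {N}.

No — X and Y are d-connected given {N}.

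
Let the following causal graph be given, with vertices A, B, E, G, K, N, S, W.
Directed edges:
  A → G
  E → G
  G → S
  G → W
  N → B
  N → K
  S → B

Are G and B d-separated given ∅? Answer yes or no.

Bayes-Ball from G | ∅ reaches {A,B,E,S,W}.
B ∈ reach(G|∅) ⇒ G ⊥̸ B | ∅.

No — G and B are d-connected given ∅.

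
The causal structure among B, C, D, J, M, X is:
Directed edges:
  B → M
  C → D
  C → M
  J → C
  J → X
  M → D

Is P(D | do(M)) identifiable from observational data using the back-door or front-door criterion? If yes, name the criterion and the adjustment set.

desc(M)\{M}={D}; candidates ⊆ {B,C,J,X}.
size 0: {}; under {} M still reaches {B,C,D,J,X} ∋ D.
{C}: M⊥D given {C} in G with M→· removed — back-door holds.
P(D|do(M)) = Σ_{C} P(D|M,C)·P(C).

P(D|do(M)): backdoor, adjust for {C}.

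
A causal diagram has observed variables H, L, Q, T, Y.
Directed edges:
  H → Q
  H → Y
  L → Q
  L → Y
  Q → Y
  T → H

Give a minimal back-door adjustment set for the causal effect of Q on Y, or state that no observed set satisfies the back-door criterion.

Q→Y: minimal back-door set {H, L}.

desc(Q)\{Q}={Y}; candidates ⊆ {H,L,T}.
size 0: {}; under {} Q still reaches {H,L,T,Y} ∋ Y.
size 1: {H}, {L}, {T}; under {H} Q still reaches {L,Y} ∋ Y.
{H,L}: Q⊥Y given {H,L} in G with Q→· removed — back-door holds.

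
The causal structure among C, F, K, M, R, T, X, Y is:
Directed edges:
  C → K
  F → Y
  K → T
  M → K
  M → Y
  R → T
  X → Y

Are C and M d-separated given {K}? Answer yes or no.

Bayes-Ball from C | {K} reaches {M,Y}.
M ∈ reach(C|{K}) ⇒ C ⊥̸ M | {K}.

No — C and M are d-connected given {K}.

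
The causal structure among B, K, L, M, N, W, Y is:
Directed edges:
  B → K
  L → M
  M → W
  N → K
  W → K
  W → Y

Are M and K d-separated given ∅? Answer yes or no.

No — M and K are d-connected given ∅.

Bayes-Ball from M | ∅ reaches {K,L,W,Y}.
K ∈ reach(M|∅) ⇒ M ⊥̸ K | ∅.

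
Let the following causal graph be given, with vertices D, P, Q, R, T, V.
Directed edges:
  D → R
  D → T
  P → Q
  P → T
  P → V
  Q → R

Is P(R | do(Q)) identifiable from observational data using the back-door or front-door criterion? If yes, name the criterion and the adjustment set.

desc(Q)\{Q}={R}; candidates ⊆ {D,P,T,V}.
∅: Q⊥R given ∅ in G with Q→· removed — back-door holds.
P(R|do(Q)) = P(R|Q) — no adjustment needed.

P(R|do(Q)): backdoor, adjust for ∅.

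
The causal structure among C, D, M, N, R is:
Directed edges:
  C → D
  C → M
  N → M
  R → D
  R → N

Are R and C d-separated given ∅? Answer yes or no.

Bayes-Ball from R | ∅ reaches {D,M,N}.
C ∉ reach(R|∅) ⇒ R ⊥ C | ∅.

Yes — R ⊥ C | ∅.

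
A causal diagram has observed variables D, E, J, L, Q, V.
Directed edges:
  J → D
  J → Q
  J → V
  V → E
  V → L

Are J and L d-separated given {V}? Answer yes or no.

Yes — J ⊥ L | {V}.

Bayes-Ball from J | {V} reaches {D,Q}.
L ∉ reach(J|{V}) ⇒ J ⊥ L | {V}.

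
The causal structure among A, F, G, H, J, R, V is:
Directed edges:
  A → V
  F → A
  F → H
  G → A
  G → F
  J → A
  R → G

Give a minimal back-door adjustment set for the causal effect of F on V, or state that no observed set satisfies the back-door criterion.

F→V: minimal back-door set {G}.

desc(F)\{F}={A,H,V}; candidates ⊆ {G,J,R}.
size 0: {}; under {} F still reaches {A,G,R,V} ∋ V.
{G}: F⊥V given {G} in G with F→· removed — back-door holds.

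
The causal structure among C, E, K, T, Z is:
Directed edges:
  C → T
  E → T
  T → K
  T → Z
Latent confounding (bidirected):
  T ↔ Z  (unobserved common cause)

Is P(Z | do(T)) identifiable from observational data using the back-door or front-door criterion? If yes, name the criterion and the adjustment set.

P(Z|do(T)): not identifiable (no BD/FD set).

desc(T)\{T}={K,Z}; candidates ⊆ {C,E}.
T↔Z: latent back-door arc(s) into T.
size 0: {}; under {} T still reaches {C,E,Z} ∋ Z.
size 1: {C}, {E}; under {C} T still reaches {E,Z} ∋ Z.
size 2: {C,E}; under {C,E} T still reaches {Z} ∋ Z.
T↔Z cannot be blocked by any observed set — no back-door set.
No mediator lies on a directed T→…→Z path.
Neither criterion identifies P(Z|do(T)) in this graph.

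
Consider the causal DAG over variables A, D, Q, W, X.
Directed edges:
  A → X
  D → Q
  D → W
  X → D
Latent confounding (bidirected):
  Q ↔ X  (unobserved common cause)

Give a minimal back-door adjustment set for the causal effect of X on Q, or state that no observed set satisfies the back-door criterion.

X→Q: no observed back-door set.

desc(X)\{X}={D,Q,W}; candidates ⊆ {A}.
X↔Q: latent back-door arc(s) into X.
size 0: {}; under {} X still reaches {A,Q} ∋ Q.
size 1: {A}; under {A} X still reaches {Q} ∋ Q.
X↔Q cannot be blocked by any observed set — no back-door set.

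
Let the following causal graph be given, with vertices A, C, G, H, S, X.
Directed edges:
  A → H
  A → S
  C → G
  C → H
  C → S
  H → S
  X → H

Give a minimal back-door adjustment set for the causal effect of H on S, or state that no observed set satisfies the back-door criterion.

desc(H)\{H}={S}; candidates ⊆ {A,C,G,X}.
size 0: {}; under {} H still reaches {A,C,G,S,X} ∋ S.
size 1: {A}, {C}, {G} …(+1); under {A} H still reaches {C,G,S,X} ∋ S.
{A,C}: H⊥S given {A,C} in G with H→· removed — back-door holds.

H→S: minimal back-door set {A, C}.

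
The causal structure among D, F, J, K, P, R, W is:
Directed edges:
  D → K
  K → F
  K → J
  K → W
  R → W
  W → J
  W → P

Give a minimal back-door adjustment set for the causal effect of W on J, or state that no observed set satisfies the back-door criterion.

W→J: minimal back-door set {K}.

desc(W)\{W}={J,P}; candidates ⊆ {D,F,K,R}.
size 0: {}; under {} W still reaches {D,F,J,K,R} ∋ J.
{K}: W⊥J given {K} in G with W→· removed — back-door holds.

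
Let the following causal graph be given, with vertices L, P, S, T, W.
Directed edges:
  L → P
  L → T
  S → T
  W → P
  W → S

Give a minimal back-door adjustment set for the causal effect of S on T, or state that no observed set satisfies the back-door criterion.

desc(S)\{S}={T}; candidates ⊆ {L,P,W}.
∅: S⊥T given ∅ in G with S→· removed — back-door holds.

S→T: minimal back-door set ∅.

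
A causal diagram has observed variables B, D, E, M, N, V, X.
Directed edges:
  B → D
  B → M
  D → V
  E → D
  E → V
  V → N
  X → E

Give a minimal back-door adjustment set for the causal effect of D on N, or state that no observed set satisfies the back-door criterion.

D→N: minimal back-door set {E}.

desc(D)\{D}={N,V}; candidates ⊆ {B,E,M,X}.
size 0: {}; under {} D still reaches {B,E,M,N,V,X} ∋ N.
{E}: D⊥N given {E} in G with D→· removed — back-door holds.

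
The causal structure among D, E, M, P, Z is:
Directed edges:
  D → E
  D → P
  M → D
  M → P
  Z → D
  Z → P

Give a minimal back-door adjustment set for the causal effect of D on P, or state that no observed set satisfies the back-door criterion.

desc(D)\{D}={E,P}; candidates ⊆ {M,Z}.
size 0: {}; under {} D still reaches {M,P,Z} ∋ P.
size 1: {M}, {Z}; under {M} D still reaches {P,Z} ∋ P.
{M,Z}: D⊥P given {M,Z} in G with D→· removed — back-door holds.

D→P: minimal back-door set {M, Z}.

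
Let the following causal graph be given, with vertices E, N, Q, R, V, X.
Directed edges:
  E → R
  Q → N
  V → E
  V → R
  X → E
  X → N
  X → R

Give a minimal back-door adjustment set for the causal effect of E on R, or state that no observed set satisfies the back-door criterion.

E→R: minimal back-door set {V, X}.

desc(E)\{E}={R}; candidates ⊆ {N,Q,V,X}.
size 0: {}; under {} E still reaches {N,R,V,X} ∋ R.
size 1: {N}, {Q}, {V} …(+1); under {N} E still reaches {Q,R,V,X} ∋ R.
{V,X}: E⊥R given {V,X} in G with E→· removed — back-door holds.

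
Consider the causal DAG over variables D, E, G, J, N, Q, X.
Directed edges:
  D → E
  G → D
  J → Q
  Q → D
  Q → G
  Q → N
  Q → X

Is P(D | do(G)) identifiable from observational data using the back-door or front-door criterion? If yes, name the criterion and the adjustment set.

P(D|do(G)): backdoor, adjust for {Q}.

desc(G)\{G}={D,E}; candidates ⊆ {J,N,Q,X}.
size 0: {}; under {} G still reaches {D,E,J,N,Q,X} ∋ D.
{Q}: G⊥D given {Q} in G with G→· removed — back-door holds.
P(D|do(G)) = Σ_{Q} P(D|G,Q)·P(Q).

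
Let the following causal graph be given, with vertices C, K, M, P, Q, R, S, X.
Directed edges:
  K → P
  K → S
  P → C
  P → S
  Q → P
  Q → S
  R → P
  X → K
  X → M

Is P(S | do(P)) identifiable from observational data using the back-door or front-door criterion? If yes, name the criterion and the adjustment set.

desc(P)\{P}={C,S}; candidates ⊆ {K,M,Q,R,X}.
size 0: {}; under {} P still reaches {K,M,Q,R,S,X} ∋ S.
size 1: {K}, {M}, {Q} …(+2); under {K} P still reaches {Q,R,S} ∋ S.
{K,Q}: P⊥S given {K,Q} in G with P→· removed — back-door holds.
P(S|do(P)) = Σ_{K,Q} P(S|P,K,Q)·P(K,Q).

P(S|do(P)): backdoor, adjust for {K, Q}.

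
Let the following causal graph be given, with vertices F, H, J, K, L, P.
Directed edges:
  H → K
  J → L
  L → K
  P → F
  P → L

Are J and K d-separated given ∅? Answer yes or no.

No — J and K are d-connected given ∅.

Bayes-Ball from J | ∅ reaches {K,L}.
K ∈ reach(J|∅) ⇒ J ⊥̸ K | ∅.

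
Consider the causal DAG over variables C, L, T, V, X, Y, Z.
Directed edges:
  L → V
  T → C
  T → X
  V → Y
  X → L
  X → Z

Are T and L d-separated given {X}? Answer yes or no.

Yes — T ⊥ L | {X}.

Bayes-Ball from T | {X} reaches {C}.
L ∉ reach(T|{X}) ⇒ T ⊥ L | {X}.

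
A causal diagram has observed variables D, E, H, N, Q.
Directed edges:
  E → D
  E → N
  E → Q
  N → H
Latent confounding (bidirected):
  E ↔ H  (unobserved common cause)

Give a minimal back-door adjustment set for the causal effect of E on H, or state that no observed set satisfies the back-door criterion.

desc(E)\{E}={D,H,N,Q}; candidates ⊆ {—}.
E↔H: latent back-door arc(s) into E.
size 0: {}; under {} E still reaches {H} ∋ H.
E↔H cannot be blocked by any observed set — no back-door set.

E→H: no observed back-door set.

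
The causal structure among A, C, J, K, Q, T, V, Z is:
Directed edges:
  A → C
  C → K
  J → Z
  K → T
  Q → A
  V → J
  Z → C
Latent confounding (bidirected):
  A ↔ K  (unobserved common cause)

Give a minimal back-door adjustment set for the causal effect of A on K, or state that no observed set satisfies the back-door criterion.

desc(A)\{A}={C,K,T}; candidates ⊆ {J,Q,V,Z}.
A↔K: latent back-door arc(s) into A.
size 0: {}; under {} A still reaches {K,Q,T} ∋ K.
size 1: {J}, {Q}, {V} …(+1); under {J} A still reaches {K,Q,T} ∋ K.
size 2: {J,Q}, {J,V}, {J,Z} …(+3); under {J,Q} A still reaches {K,T} ∋ K.
A↔K cannot be blocked by any observed set — no back-door set.

A→K: no observed back-door set.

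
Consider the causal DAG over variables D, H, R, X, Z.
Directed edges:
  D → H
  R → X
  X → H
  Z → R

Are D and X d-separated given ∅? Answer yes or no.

Bayes-Ball from D | ∅ reaches {H}.
X ∉ reach(D|∅) ⇒ D ⊥ X | ∅.

Yes — D ⊥ X | ∅.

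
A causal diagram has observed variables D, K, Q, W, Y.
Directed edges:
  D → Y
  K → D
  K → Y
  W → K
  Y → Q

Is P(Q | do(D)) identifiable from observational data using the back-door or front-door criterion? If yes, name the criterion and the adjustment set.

desc(D)\{D}={Q,Y}; candidates ⊆ {K,W}.
size 0: {}; under {} D still reaches {K,Q,W,Y} ∋ Q.
{K}: D⊥Q given {K} in G with D→· removed — back-door holds.
P(Q|do(D)) = Σ_{K} P(Q|D,K)·P(K).

P(Q|do(D)): backdoor, adjust for {K}.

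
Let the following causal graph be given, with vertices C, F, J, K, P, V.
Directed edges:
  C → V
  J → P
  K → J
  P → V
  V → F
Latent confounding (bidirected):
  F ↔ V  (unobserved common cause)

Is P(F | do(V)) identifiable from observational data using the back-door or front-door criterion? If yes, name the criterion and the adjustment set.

desc(V)\{V}={F}; candidates ⊆ {C,J,K,P}.
V↔F: latent back-door arc(s) into V.
size 0: {}; under {} V still reaches {C,F,J,K,P} ∋ F.
size 1: {C}, {J}, {K} …(+1); under {C} V still reaches {F,J,K,P} ∋ F.
size 2: {C,J}, {C,K}, {C,P} …(+3); under {C,J} V still reaches {F,P} ∋ F.
V↔F cannot be blocked by any observed set — no back-door set.
No mediator lies on a directed V→…→F path.
Neither criterion identifies P(F|do(V)) in this graph.

P(F|do(V)): not identifiable (no BD/FD set).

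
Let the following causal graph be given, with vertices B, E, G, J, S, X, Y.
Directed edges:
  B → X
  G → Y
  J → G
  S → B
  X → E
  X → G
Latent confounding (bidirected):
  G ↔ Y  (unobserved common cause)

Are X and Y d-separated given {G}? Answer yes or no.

Bayes-Ball from X | {G} reaches {B,E,J,S,Y}.
Y ∈ reach(X|{G}) ⇒ X ⊥̸ Y | {G}.

No — X and Y are d-connected given {G}.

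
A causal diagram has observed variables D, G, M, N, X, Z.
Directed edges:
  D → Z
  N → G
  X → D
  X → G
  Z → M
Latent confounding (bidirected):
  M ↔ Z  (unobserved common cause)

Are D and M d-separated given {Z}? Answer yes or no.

Bayes-Ball from D | {Z} reaches {G,M,X}.
M ∈ reach(D|{Z}) ⇒ D ⊥̸ M | {Z}.

No — D and M are d-connected given {Z}.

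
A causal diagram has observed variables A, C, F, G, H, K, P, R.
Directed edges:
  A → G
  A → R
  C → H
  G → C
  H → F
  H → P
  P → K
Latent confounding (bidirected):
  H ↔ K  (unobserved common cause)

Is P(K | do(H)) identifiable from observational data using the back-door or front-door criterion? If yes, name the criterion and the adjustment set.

desc(H)\{H}={F,K,P}; candidates ⊆ {A,C,G,R}.
H↔K: latent back-door arc(s) into H.
size 0: {}; under {} H still reaches {A,C,G,K,R} ∋ K.
size 1: {A}, {C}, {G} …(+1); under {A} H still reaches {C,G,K} ∋ K.
size 2: {A,C}, {A,G}, {A,R} …(+3); under {A,C} H still reaches {K} ∋ K.
H↔K cannot be blocked by any observed set — no back-door set.
{P}: (i) intercepts every directed H→K path; (ii) no back-door H→{P}; (iii) {H} blocks every back-door {P}→K. Front-door holds.
P(K|do(H)) = Σ_{P} P(P|H) Σ_{H'} P(K|P,H')P(H').

P(K|do(H)): frontdoor, adjust for {P}.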